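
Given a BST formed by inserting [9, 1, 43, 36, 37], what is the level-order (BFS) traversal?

Tree insertion order: [9, 1, 43, 36, 37]
Tree (level-order array): [9, 1, 43, None, None, 36, None, None, 37]
BFS from the root, enqueuing left then right child of each popped node:
  queue [9] -> pop 9, enqueue [1, 43], visited so far: [9]
  queue [1, 43] -> pop 1, enqueue [none], visited so far: [9, 1]
  queue [43] -> pop 43, enqueue [36], visited so far: [9, 1, 43]
  queue [36] -> pop 36, enqueue [37], visited so far: [9, 1, 43, 36]
  queue [37] -> pop 37, enqueue [none], visited so far: [9, 1, 43, 36, 37]
Result: [9, 1, 43, 36, 37]


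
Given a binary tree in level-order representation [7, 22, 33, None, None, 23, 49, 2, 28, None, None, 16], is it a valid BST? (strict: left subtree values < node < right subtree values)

Level-order array: [7, 22, 33, None, None, 23, 49, 2, 28, None, None, 16]
Validate using subtree bounds (lo, hi): at each node, require lo < value < hi,
then recurse left with hi=value and right with lo=value.
Preorder trace (stopping at first violation):
  at node 7 with bounds (-inf, +inf): OK
  at node 22 with bounds (-inf, 7): VIOLATION
Node 22 violates its bound: not (-inf < 22 < 7).
Result: Not a valid BST


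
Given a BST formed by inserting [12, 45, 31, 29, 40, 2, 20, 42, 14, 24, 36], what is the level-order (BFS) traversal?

Tree insertion order: [12, 45, 31, 29, 40, 2, 20, 42, 14, 24, 36]
Tree (level-order array): [12, 2, 45, None, None, 31, None, 29, 40, 20, None, 36, 42, 14, 24]
BFS from the root, enqueuing left then right child of each popped node:
  queue [12] -> pop 12, enqueue [2, 45], visited so far: [12]
  queue [2, 45] -> pop 2, enqueue [none], visited so far: [12, 2]
  queue [45] -> pop 45, enqueue [31], visited so far: [12, 2, 45]
  queue [31] -> pop 31, enqueue [29, 40], visited so far: [12, 2, 45, 31]
  queue [29, 40] -> pop 29, enqueue [20], visited so far: [12, 2, 45, 31, 29]
  queue [40, 20] -> pop 40, enqueue [36, 42], visited so far: [12, 2, 45, 31, 29, 40]
  queue [20, 36, 42] -> pop 20, enqueue [14, 24], visited so far: [12, 2, 45, 31, 29, 40, 20]
  queue [36, 42, 14, 24] -> pop 36, enqueue [none], visited so far: [12, 2, 45, 31, 29, 40, 20, 36]
  queue [42, 14, 24] -> pop 42, enqueue [none], visited so far: [12, 2, 45, 31, 29, 40, 20, 36, 42]
  queue [14, 24] -> pop 14, enqueue [none], visited so far: [12, 2, 45, 31, 29, 40, 20, 36, 42, 14]
  queue [24] -> pop 24, enqueue [none], visited so far: [12, 2, 45, 31, 29, 40, 20, 36, 42, 14, 24]
Result: [12, 2, 45, 31, 29, 40, 20, 36, 42, 14, 24]


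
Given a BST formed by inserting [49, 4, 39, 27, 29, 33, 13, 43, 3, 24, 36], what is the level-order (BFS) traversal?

Tree insertion order: [49, 4, 39, 27, 29, 33, 13, 43, 3, 24, 36]
Tree (level-order array): [49, 4, None, 3, 39, None, None, 27, 43, 13, 29, None, None, None, 24, None, 33, None, None, None, 36]
BFS from the root, enqueuing left then right child of each popped node:
  queue [49] -> pop 49, enqueue [4], visited so far: [49]
  queue [4] -> pop 4, enqueue [3, 39], visited so far: [49, 4]
  queue [3, 39] -> pop 3, enqueue [none], visited so far: [49, 4, 3]
  queue [39] -> pop 39, enqueue [27, 43], visited so far: [49, 4, 3, 39]
  queue [27, 43] -> pop 27, enqueue [13, 29], visited so far: [49, 4, 3, 39, 27]
  queue [43, 13, 29] -> pop 43, enqueue [none], visited so far: [49, 4, 3, 39, 27, 43]
  queue [13, 29] -> pop 13, enqueue [24], visited so far: [49, 4, 3, 39, 27, 43, 13]
  queue [29, 24] -> pop 29, enqueue [33], visited so far: [49, 4, 3, 39, 27, 43, 13, 29]
  queue [24, 33] -> pop 24, enqueue [none], visited so far: [49, 4, 3, 39, 27, 43, 13, 29, 24]
  queue [33] -> pop 33, enqueue [36], visited so far: [49, 4, 3, 39, 27, 43, 13, 29, 24, 33]
  queue [36] -> pop 36, enqueue [none], visited so far: [49, 4, 3, 39, 27, 43, 13, 29, 24, 33, 36]
Result: [49, 4, 3, 39, 27, 43, 13, 29, 24, 33, 36]


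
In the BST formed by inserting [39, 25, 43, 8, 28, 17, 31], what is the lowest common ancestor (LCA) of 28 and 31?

Tree insertion order: [39, 25, 43, 8, 28, 17, 31]
Tree (level-order array): [39, 25, 43, 8, 28, None, None, None, 17, None, 31]
In a BST, the LCA of p=28, q=31 is the first node v on the
root-to-leaf path with p <= v <= q (go left if both < v, right if both > v).
Walk from root:
  at 39: both 28 and 31 < 39, go left
  at 25: both 28 and 31 > 25, go right
  at 28: 28 <= 28 <= 31, this is the LCA
LCA = 28


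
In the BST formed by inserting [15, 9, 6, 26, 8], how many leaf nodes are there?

Tree built from: [15, 9, 6, 26, 8]
Tree (level-order array): [15, 9, 26, 6, None, None, None, None, 8]
Rule: A leaf has 0 children.
Per-node child counts:
  node 15: 2 child(ren)
  node 9: 1 child(ren)
  node 6: 1 child(ren)
  node 8: 0 child(ren)
  node 26: 0 child(ren)
Matching nodes: [8, 26]
Count of leaf nodes: 2


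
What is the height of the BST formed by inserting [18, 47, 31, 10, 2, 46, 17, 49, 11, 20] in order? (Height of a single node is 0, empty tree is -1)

Insertion order: [18, 47, 31, 10, 2, 46, 17, 49, 11, 20]
Tree (level-order array): [18, 10, 47, 2, 17, 31, 49, None, None, 11, None, 20, 46]
Compute height bottom-up (empty subtree = -1):
  height(2) = 1 + max(-1, -1) = 0
  height(11) = 1 + max(-1, -1) = 0
  height(17) = 1 + max(0, -1) = 1
  height(10) = 1 + max(0, 1) = 2
  height(20) = 1 + max(-1, -1) = 0
  height(46) = 1 + max(-1, -1) = 0
  height(31) = 1 + max(0, 0) = 1
  height(49) = 1 + max(-1, -1) = 0
  height(47) = 1 + max(1, 0) = 2
  height(18) = 1 + max(2, 2) = 3
Height = 3


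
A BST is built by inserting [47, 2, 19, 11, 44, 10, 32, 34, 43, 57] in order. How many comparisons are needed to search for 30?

Search path for 30: 47 -> 2 -> 19 -> 44 -> 32
Found: False
Comparisons: 5


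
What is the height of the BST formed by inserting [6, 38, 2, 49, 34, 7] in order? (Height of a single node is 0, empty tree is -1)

Insertion order: [6, 38, 2, 49, 34, 7]
Tree (level-order array): [6, 2, 38, None, None, 34, 49, 7]
Compute height bottom-up (empty subtree = -1):
  height(2) = 1 + max(-1, -1) = 0
  height(7) = 1 + max(-1, -1) = 0
  height(34) = 1 + max(0, -1) = 1
  height(49) = 1 + max(-1, -1) = 0
  height(38) = 1 + max(1, 0) = 2
  height(6) = 1 + max(0, 2) = 3
Height = 3


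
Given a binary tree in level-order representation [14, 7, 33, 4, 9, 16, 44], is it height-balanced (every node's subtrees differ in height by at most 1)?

Tree (level-order array): [14, 7, 33, 4, 9, 16, 44]
Definition: a tree is height-balanced if, at every node, |h(left) - h(right)| <= 1 (empty subtree has height -1).
Bottom-up per-node check:
  node 4: h_left=-1, h_right=-1, diff=0 [OK], height=0
  node 9: h_left=-1, h_right=-1, diff=0 [OK], height=0
  node 7: h_left=0, h_right=0, diff=0 [OK], height=1
  node 16: h_left=-1, h_right=-1, diff=0 [OK], height=0
  node 44: h_left=-1, h_right=-1, diff=0 [OK], height=0
  node 33: h_left=0, h_right=0, diff=0 [OK], height=1
  node 14: h_left=1, h_right=1, diff=0 [OK], height=2
All nodes satisfy the balance condition.
Result: Balanced


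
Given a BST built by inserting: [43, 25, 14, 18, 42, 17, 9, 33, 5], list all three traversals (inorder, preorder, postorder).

Tree insertion order: [43, 25, 14, 18, 42, 17, 9, 33, 5]
Tree (level-order array): [43, 25, None, 14, 42, 9, 18, 33, None, 5, None, 17]
Inorder (L, root, R): [5, 9, 14, 17, 18, 25, 33, 42, 43]
Preorder (root, L, R): [43, 25, 14, 9, 5, 18, 17, 42, 33]
Postorder (L, R, root): [5, 9, 17, 18, 14, 33, 42, 25, 43]


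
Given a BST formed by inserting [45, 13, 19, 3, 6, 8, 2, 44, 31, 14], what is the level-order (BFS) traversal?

Tree insertion order: [45, 13, 19, 3, 6, 8, 2, 44, 31, 14]
Tree (level-order array): [45, 13, None, 3, 19, 2, 6, 14, 44, None, None, None, 8, None, None, 31]
BFS from the root, enqueuing left then right child of each popped node:
  queue [45] -> pop 45, enqueue [13], visited so far: [45]
  queue [13] -> pop 13, enqueue [3, 19], visited so far: [45, 13]
  queue [3, 19] -> pop 3, enqueue [2, 6], visited so far: [45, 13, 3]
  queue [19, 2, 6] -> pop 19, enqueue [14, 44], visited so far: [45, 13, 3, 19]
  queue [2, 6, 14, 44] -> pop 2, enqueue [none], visited so far: [45, 13, 3, 19, 2]
  queue [6, 14, 44] -> pop 6, enqueue [8], visited so far: [45, 13, 3, 19, 2, 6]
  queue [14, 44, 8] -> pop 14, enqueue [none], visited so far: [45, 13, 3, 19, 2, 6, 14]
  queue [44, 8] -> pop 44, enqueue [31], visited so far: [45, 13, 3, 19, 2, 6, 14, 44]
  queue [8, 31] -> pop 8, enqueue [none], visited so far: [45, 13, 3, 19, 2, 6, 14, 44, 8]
  queue [31] -> pop 31, enqueue [none], visited so far: [45, 13, 3, 19, 2, 6, 14, 44, 8, 31]
Result: [45, 13, 3, 19, 2, 6, 14, 44, 8, 31]


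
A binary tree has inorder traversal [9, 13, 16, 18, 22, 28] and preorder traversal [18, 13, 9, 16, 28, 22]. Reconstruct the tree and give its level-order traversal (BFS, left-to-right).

Inorder:  [9, 13, 16, 18, 22, 28]
Preorder: [18, 13, 9, 16, 28, 22]
Algorithm: preorder visits root first, so consume preorder in order;
for each root, split the current inorder slice at that value into
left-subtree inorder and right-subtree inorder, then recurse.
Recursive splits:
  root=18; inorder splits into left=[9, 13, 16], right=[22, 28]
  root=13; inorder splits into left=[9], right=[16]
  root=9; inorder splits into left=[], right=[]
  root=16; inorder splits into left=[], right=[]
  root=28; inorder splits into left=[22], right=[]
  root=22; inorder splits into left=[], right=[]
Reconstructed level-order: [18, 13, 28, 9, 16, 22]


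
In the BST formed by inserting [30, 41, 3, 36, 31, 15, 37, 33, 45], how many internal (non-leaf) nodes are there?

Tree built from: [30, 41, 3, 36, 31, 15, 37, 33, 45]
Tree (level-order array): [30, 3, 41, None, 15, 36, 45, None, None, 31, 37, None, None, None, 33]
Rule: An internal node has at least one child.
Per-node child counts:
  node 30: 2 child(ren)
  node 3: 1 child(ren)
  node 15: 0 child(ren)
  node 41: 2 child(ren)
  node 36: 2 child(ren)
  node 31: 1 child(ren)
  node 33: 0 child(ren)
  node 37: 0 child(ren)
  node 45: 0 child(ren)
Matching nodes: [30, 3, 41, 36, 31]
Count of internal (non-leaf) nodes: 5


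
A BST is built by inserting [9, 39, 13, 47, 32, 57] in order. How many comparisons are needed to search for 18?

Search path for 18: 9 -> 39 -> 13 -> 32
Found: False
Comparisons: 4


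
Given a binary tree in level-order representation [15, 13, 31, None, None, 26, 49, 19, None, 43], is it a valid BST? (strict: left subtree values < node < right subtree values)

Level-order array: [15, 13, 31, None, None, 26, 49, 19, None, 43]
Validate using subtree bounds (lo, hi): at each node, require lo < value < hi,
then recurse left with hi=value and right with lo=value.
Preorder trace (stopping at first violation):
  at node 15 with bounds (-inf, +inf): OK
  at node 13 with bounds (-inf, 15): OK
  at node 31 with bounds (15, +inf): OK
  at node 26 with bounds (15, 31): OK
  at node 19 with bounds (15, 26): OK
  at node 49 with bounds (31, +inf): OK
  at node 43 with bounds (31, 49): OK
No violation found at any node.
Result: Valid BST


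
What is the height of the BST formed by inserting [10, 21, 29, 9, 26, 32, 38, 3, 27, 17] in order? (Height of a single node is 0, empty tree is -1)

Insertion order: [10, 21, 29, 9, 26, 32, 38, 3, 27, 17]
Tree (level-order array): [10, 9, 21, 3, None, 17, 29, None, None, None, None, 26, 32, None, 27, None, 38]
Compute height bottom-up (empty subtree = -1):
  height(3) = 1 + max(-1, -1) = 0
  height(9) = 1 + max(0, -1) = 1
  height(17) = 1 + max(-1, -1) = 0
  height(27) = 1 + max(-1, -1) = 0
  height(26) = 1 + max(-1, 0) = 1
  height(38) = 1 + max(-1, -1) = 0
  height(32) = 1 + max(-1, 0) = 1
  height(29) = 1 + max(1, 1) = 2
  height(21) = 1 + max(0, 2) = 3
  height(10) = 1 + max(1, 3) = 4
Height = 4


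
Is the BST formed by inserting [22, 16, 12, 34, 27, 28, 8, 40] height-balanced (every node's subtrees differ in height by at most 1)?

Tree (level-order array): [22, 16, 34, 12, None, 27, 40, 8, None, None, 28]
Definition: a tree is height-balanced if, at every node, |h(left) - h(right)| <= 1 (empty subtree has height -1).
Bottom-up per-node check:
  node 8: h_left=-1, h_right=-1, diff=0 [OK], height=0
  node 12: h_left=0, h_right=-1, diff=1 [OK], height=1
  node 16: h_left=1, h_right=-1, diff=2 [FAIL (|1--1|=2 > 1)], height=2
  node 28: h_left=-1, h_right=-1, diff=0 [OK], height=0
  node 27: h_left=-1, h_right=0, diff=1 [OK], height=1
  node 40: h_left=-1, h_right=-1, diff=0 [OK], height=0
  node 34: h_left=1, h_right=0, diff=1 [OK], height=2
  node 22: h_left=2, h_right=2, diff=0 [OK], height=3
Node 16 violates the condition: |1 - -1| = 2 > 1.
Result: Not balanced


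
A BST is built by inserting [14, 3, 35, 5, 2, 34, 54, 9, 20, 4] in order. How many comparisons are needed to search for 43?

Search path for 43: 14 -> 35 -> 54
Found: False
Comparisons: 3


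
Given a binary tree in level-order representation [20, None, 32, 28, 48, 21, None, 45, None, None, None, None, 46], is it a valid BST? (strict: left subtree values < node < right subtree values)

Level-order array: [20, None, 32, 28, 48, 21, None, 45, None, None, None, None, 46]
Validate using subtree bounds (lo, hi): at each node, require lo < value < hi,
then recurse left with hi=value and right with lo=value.
Preorder trace (stopping at first violation):
  at node 20 with bounds (-inf, +inf): OK
  at node 32 with bounds (20, +inf): OK
  at node 28 with bounds (20, 32): OK
  at node 21 with bounds (20, 28): OK
  at node 48 with bounds (32, +inf): OK
  at node 45 with bounds (32, 48): OK
  at node 46 with bounds (45, 48): OK
No violation found at any node.
Result: Valid BST


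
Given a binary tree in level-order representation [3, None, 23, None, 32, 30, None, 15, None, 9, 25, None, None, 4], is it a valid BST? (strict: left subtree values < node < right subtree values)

Level-order array: [3, None, 23, None, 32, 30, None, 15, None, 9, 25, None, None, 4]
Validate using subtree bounds (lo, hi): at each node, require lo < value < hi,
then recurse left with hi=value and right with lo=value.
Preorder trace (stopping at first violation):
  at node 3 with bounds (-inf, +inf): OK
  at node 23 with bounds (3, +inf): OK
  at node 32 with bounds (23, +inf): OK
  at node 30 with bounds (23, 32): OK
  at node 15 with bounds (23, 30): VIOLATION
Node 15 violates its bound: not (23 < 15 < 30).
Result: Not a valid BST


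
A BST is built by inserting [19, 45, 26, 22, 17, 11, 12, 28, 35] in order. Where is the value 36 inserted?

Starting tree (level order): [19, 17, 45, 11, None, 26, None, None, 12, 22, 28, None, None, None, None, None, 35]
Insertion path: 19 -> 45 -> 26 -> 28 -> 35
Result: insert 36 as right child of 35
Final tree (level order): [19, 17, 45, 11, None, 26, None, None, 12, 22, 28, None, None, None, None, None, 35, None, 36]


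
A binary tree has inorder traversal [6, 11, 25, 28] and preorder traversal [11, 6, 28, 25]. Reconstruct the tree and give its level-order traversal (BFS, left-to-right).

Inorder:  [6, 11, 25, 28]
Preorder: [11, 6, 28, 25]
Algorithm: preorder visits root first, so consume preorder in order;
for each root, split the current inorder slice at that value into
left-subtree inorder and right-subtree inorder, then recurse.
Recursive splits:
  root=11; inorder splits into left=[6], right=[25, 28]
  root=6; inorder splits into left=[], right=[]
  root=28; inorder splits into left=[25], right=[]
  root=25; inorder splits into left=[], right=[]
Reconstructed level-order: [11, 6, 28, 25]


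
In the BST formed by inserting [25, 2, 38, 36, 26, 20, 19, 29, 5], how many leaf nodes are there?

Tree built from: [25, 2, 38, 36, 26, 20, 19, 29, 5]
Tree (level-order array): [25, 2, 38, None, 20, 36, None, 19, None, 26, None, 5, None, None, 29]
Rule: A leaf has 0 children.
Per-node child counts:
  node 25: 2 child(ren)
  node 2: 1 child(ren)
  node 20: 1 child(ren)
  node 19: 1 child(ren)
  node 5: 0 child(ren)
  node 38: 1 child(ren)
  node 36: 1 child(ren)
  node 26: 1 child(ren)
  node 29: 0 child(ren)
Matching nodes: [5, 29]
Count of leaf nodes: 2


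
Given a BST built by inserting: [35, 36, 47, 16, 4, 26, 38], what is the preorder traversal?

Tree insertion order: [35, 36, 47, 16, 4, 26, 38]
Tree (level-order array): [35, 16, 36, 4, 26, None, 47, None, None, None, None, 38]
Preorder traversal: [35, 16, 4, 26, 36, 47, 38]


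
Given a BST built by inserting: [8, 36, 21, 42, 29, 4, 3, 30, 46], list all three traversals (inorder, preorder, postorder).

Tree insertion order: [8, 36, 21, 42, 29, 4, 3, 30, 46]
Tree (level-order array): [8, 4, 36, 3, None, 21, 42, None, None, None, 29, None, 46, None, 30]
Inorder (L, root, R): [3, 4, 8, 21, 29, 30, 36, 42, 46]
Preorder (root, L, R): [8, 4, 3, 36, 21, 29, 30, 42, 46]
Postorder (L, R, root): [3, 4, 30, 29, 21, 46, 42, 36, 8]


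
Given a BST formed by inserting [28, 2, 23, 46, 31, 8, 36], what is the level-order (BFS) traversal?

Tree insertion order: [28, 2, 23, 46, 31, 8, 36]
Tree (level-order array): [28, 2, 46, None, 23, 31, None, 8, None, None, 36]
BFS from the root, enqueuing left then right child of each popped node:
  queue [28] -> pop 28, enqueue [2, 46], visited so far: [28]
  queue [2, 46] -> pop 2, enqueue [23], visited so far: [28, 2]
  queue [46, 23] -> pop 46, enqueue [31], visited so far: [28, 2, 46]
  queue [23, 31] -> pop 23, enqueue [8], visited so far: [28, 2, 46, 23]
  queue [31, 8] -> pop 31, enqueue [36], visited so far: [28, 2, 46, 23, 31]
  queue [8, 36] -> pop 8, enqueue [none], visited so far: [28, 2, 46, 23, 31, 8]
  queue [36] -> pop 36, enqueue [none], visited so far: [28, 2, 46, 23, 31, 8, 36]
Result: [28, 2, 46, 23, 31, 8, 36]


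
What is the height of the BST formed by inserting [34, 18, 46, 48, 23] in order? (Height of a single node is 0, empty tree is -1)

Insertion order: [34, 18, 46, 48, 23]
Tree (level-order array): [34, 18, 46, None, 23, None, 48]
Compute height bottom-up (empty subtree = -1):
  height(23) = 1 + max(-1, -1) = 0
  height(18) = 1 + max(-1, 0) = 1
  height(48) = 1 + max(-1, -1) = 0
  height(46) = 1 + max(-1, 0) = 1
  height(34) = 1 + max(1, 1) = 2
Height = 2


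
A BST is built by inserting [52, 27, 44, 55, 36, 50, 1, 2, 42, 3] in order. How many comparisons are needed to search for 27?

Search path for 27: 52 -> 27
Found: True
Comparisons: 2


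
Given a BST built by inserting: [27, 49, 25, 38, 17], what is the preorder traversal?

Tree insertion order: [27, 49, 25, 38, 17]
Tree (level-order array): [27, 25, 49, 17, None, 38]
Preorder traversal: [27, 25, 17, 49, 38]


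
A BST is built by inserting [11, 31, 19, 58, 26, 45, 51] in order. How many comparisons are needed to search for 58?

Search path for 58: 11 -> 31 -> 58
Found: True
Comparisons: 3


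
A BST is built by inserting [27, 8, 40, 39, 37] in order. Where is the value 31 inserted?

Starting tree (level order): [27, 8, 40, None, None, 39, None, 37]
Insertion path: 27 -> 40 -> 39 -> 37
Result: insert 31 as left child of 37
Final tree (level order): [27, 8, 40, None, None, 39, None, 37, None, 31]


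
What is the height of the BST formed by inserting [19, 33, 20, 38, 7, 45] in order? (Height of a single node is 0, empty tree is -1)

Insertion order: [19, 33, 20, 38, 7, 45]
Tree (level-order array): [19, 7, 33, None, None, 20, 38, None, None, None, 45]
Compute height bottom-up (empty subtree = -1):
  height(7) = 1 + max(-1, -1) = 0
  height(20) = 1 + max(-1, -1) = 0
  height(45) = 1 + max(-1, -1) = 0
  height(38) = 1 + max(-1, 0) = 1
  height(33) = 1 + max(0, 1) = 2
  height(19) = 1 + max(0, 2) = 3
Height = 3


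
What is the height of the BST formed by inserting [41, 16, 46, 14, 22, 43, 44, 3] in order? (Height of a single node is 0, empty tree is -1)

Insertion order: [41, 16, 46, 14, 22, 43, 44, 3]
Tree (level-order array): [41, 16, 46, 14, 22, 43, None, 3, None, None, None, None, 44]
Compute height bottom-up (empty subtree = -1):
  height(3) = 1 + max(-1, -1) = 0
  height(14) = 1 + max(0, -1) = 1
  height(22) = 1 + max(-1, -1) = 0
  height(16) = 1 + max(1, 0) = 2
  height(44) = 1 + max(-1, -1) = 0
  height(43) = 1 + max(-1, 0) = 1
  height(46) = 1 + max(1, -1) = 2
  height(41) = 1 + max(2, 2) = 3
Height = 3


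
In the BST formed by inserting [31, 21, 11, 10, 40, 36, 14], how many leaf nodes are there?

Tree built from: [31, 21, 11, 10, 40, 36, 14]
Tree (level-order array): [31, 21, 40, 11, None, 36, None, 10, 14]
Rule: A leaf has 0 children.
Per-node child counts:
  node 31: 2 child(ren)
  node 21: 1 child(ren)
  node 11: 2 child(ren)
  node 10: 0 child(ren)
  node 14: 0 child(ren)
  node 40: 1 child(ren)
  node 36: 0 child(ren)
Matching nodes: [10, 14, 36]
Count of leaf nodes: 3


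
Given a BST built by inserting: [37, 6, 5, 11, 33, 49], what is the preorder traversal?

Tree insertion order: [37, 6, 5, 11, 33, 49]
Tree (level-order array): [37, 6, 49, 5, 11, None, None, None, None, None, 33]
Preorder traversal: [37, 6, 5, 11, 33, 49]


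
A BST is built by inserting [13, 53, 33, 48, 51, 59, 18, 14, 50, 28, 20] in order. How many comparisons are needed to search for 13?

Search path for 13: 13
Found: True
Comparisons: 1


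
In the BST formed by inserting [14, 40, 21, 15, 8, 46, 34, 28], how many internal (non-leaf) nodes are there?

Tree built from: [14, 40, 21, 15, 8, 46, 34, 28]
Tree (level-order array): [14, 8, 40, None, None, 21, 46, 15, 34, None, None, None, None, 28]
Rule: An internal node has at least one child.
Per-node child counts:
  node 14: 2 child(ren)
  node 8: 0 child(ren)
  node 40: 2 child(ren)
  node 21: 2 child(ren)
  node 15: 0 child(ren)
  node 34: 1 child(ren)
  node 28: 0 child(ren)
  node 46: 0 child(ren)
Matching nodes: [14, 40, 21, 34]
Count of internal (non-leaf) nodes: 4


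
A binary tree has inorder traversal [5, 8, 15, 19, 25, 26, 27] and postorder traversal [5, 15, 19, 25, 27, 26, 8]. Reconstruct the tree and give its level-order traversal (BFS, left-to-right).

Inorder:   [5, 8, 15, 19, 25, 26, 27]
Postorder: [5, 15, 19, 25, 27, 26, 8]
Algorithm: postorder visits root last, so walk postorder right-to-left;
each value is the root of the current inorder slice — split it at that
value, recurse on the right subtree first, then the left.
Recursive splits:
  root=8; inorder splits into left=[5], right=[15, 19, 25, 26, 27]
  root=26; inorder splits into left=[15, 19, 25], right=[27]
  root=27; inorder splits into left=[], right=[]
  root=25; inorder splits into left=[15, 19], right=[]
  root=19; inorder splits into left=[15], right=[]
  root=15; inorder splits into left=[], right=[]
  root=5; inorder splits into left=[], right=[]
Reconstructed level-order: [8, 5, 26, 25, 27, 19, 15]


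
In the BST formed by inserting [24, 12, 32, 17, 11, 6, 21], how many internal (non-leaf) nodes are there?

Tree built from: [24, 12, 32, 17, 11, 6, 21]
Tree (level-order array): [24, 12, 32, 11, 17, None, None, 6, None, None, 21]
Rule: An internal node has at least one child.
Per-node child counts:
  node 24: 2 child(ren)
  node 12: 2 child(ren)
  node 11: 1 child(ren)
  node 6: 0 child(ren)
  node 17: 1 child(ren)
  node 21: 0 child(ren)
  node 32: 0 child(ren)
Matching nodes: [24, 12, 11, 17]
Count of internal (non-leaf) nodes: 4


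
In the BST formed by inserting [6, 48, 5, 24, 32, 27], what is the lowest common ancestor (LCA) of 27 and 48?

Tree insertion order: [6, 48, 5, 24, 32, 27]
Tree (level-order array): [6, 5, 48, None, None, 24, None, None, 32, 27]
In a BST, the LCA of p=27, q=48 is the first node v on the
root-to-leaf path with p <= v <= q (go left if both < v, right if both > v).
Walk from root:
  at 6: both 27 and 48 > 6, go right
  at 48: 27 <= 48 <= 48, this is the LCA
LCA = 48


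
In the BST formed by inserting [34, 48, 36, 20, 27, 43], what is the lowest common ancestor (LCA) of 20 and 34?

Tree insertion order: [34, 48, 36, 20, 27, 43]
Tree (level-order array): [34, 20, 48, None, 27, 36, None, None, None, None, 43]
In a BST, the LCA of p=20, q=34 is the first node v on the
root-to-leaf path with p <= v <= q (go left if both < v, right if both > v).
Walk from root:
  at 34: 20 <= 34 <= 34, this is the LCA
LCA = 34


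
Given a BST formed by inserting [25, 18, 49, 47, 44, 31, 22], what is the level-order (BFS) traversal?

Tree insertion order: [25, 18, 49, 47, 44, 31, 22]
Tree (level-order array): [25, 18, 49, None, 22, 47, None, None, None, 44, None, 31]
BFS from the root, enqueuing left then right child of each popped node:
  queue [25] -> pop 25, enqueue [18, 49], visited so far: [25]
  queue [18, 49] -> pop 18, enqueue [22], visited so far: [25, 18]
  queue [49, 22] -> pop 49, enqueue [47], visited so far: [25, 18, 49]
  queue [22, 47] -> pop 22, enqueue [none], visited so far: [25, 18, 49, 22]
  queue [47] -> pop 47, enqueue [44], visited so far: [25, 18, 49, 22, 47]
  queue [44] -> pop 44, enqueue [31], visited so far: [25, 18, 49, 22, 47, 44]
  queue [31] -> pop 31, enqueue [none], visited so far: [25, 18, 49, 22, 47, 44, 31]
Result: [25, 18, 49, 22, 47, 44, 31]


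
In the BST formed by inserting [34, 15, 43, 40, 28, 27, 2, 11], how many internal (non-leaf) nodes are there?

Tree built from: [34, 15, 43, 40, 28, 27, 2, 11]
Tree (level-order array): [34, 15, 43, 2, 28, 40, None, None, 11, 27]
Rule: An internal node has at least one child.
Per-node child counts:
  node 34: 2 child(ren)
  node 15: 2 child(ren)
  node 2: 1 child(ren)
  node 11: 0 child(ren)
  node 28: 1 child(ren)
  node 27: 0 child(ren)
  node 43: 1 child(ren)
  node 40: 0 child(ren)
Matching nodes: [34, 15, 2, 28, 43]
Count of internal (non-leaf) nodes: 5


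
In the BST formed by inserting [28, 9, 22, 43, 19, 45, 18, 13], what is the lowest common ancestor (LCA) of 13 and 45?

Tree insertion order: [28, 9, 22, 43, 19, 45, 18, 13]
Tree (level-order array): [28, 9, 43, None, 22, None, 45, 19, None, None, None, 18, None, 13]
In a BST, the LCA of p=13, q=45 is the first node v on the
root-to-leaf path with p <= v <= q (go left if both < v, right if both > v).
Walk from root:
  at 28: 13 <= 28 <= 45, this is the LCA
LCA = 28


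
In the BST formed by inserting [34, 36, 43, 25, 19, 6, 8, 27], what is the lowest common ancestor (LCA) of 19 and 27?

Tree insertion order: [34, 36, 43, 25, 19, 6, 8, 27]
Tree (level-order array): [34, 25, 36, 19, 27, None, 43, 6, None, None, None, None, None, None, 8]
In a BST, the LCA of p=19, q=27 is the first node v on the
root-to-leaf path with p <= v <= q (go left if both < v, right if both > v).
Walk from root:
  at 34: both 19 and 27 < 34, go left
  at 25: 19 <= 25 <= 27, this is the LCA
LCA = 25


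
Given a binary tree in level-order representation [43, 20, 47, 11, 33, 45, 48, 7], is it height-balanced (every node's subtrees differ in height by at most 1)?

Tree (level-order array): [43, 20, 47, 11, 33, 45, 48, 7]
Definition: a tree is height-balanced if, at every node, |h(left) - h(right)| <= 1 (empty subtree has height -1).
Bottom-up per-node check:
  node 7: h_left=-1, h_right=-1, diff=0 [OK], height=0
  node 11: h_left=0, h_right=-1, diff=1 [OK], height=1
  node 33: h_left=-1, h_right=-1, diff=0 [OK], height=0
  node 20: h_left=1, h_right=0, diff=1 [OK], height=2
  node 45: h_left=-1, h_right=-1, diff=0 [OK], height=0
  node 48: h_left=-1, h_right=-1, diff=0 [OK], height=0
  node 47: h_left=0, h_right=0, diff=0 [OK], height=1
  node 43: h_left=2, h_right=1, diff=1 [OK], height=3
All nodes satisfy the balance condition.
Result: Balanced


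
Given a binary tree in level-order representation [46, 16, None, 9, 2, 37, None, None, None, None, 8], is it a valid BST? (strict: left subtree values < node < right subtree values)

Level-order array: [46, 16, None, 9, 2, 37, None, None, None, None, 8]
Validate using subtree bounds (lo, hi): at each node, require lo < value < hi,
then recurse left with hi=value and right with lo=value.
Preorder trace (stopping at first violation):
  at node 46 with bounds (-inf, +inf): OK
  at node 16 with bounds (-inf, 46): OK
  at node 9 with bounds (-inf, 16): OK
  at node 37 with bounds (-inf, 9): VIOLATION
Node 37 violates its bound: not (-inf < 37 < 9).
Result: Not a valid BST


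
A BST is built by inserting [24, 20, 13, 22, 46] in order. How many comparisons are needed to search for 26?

Search path for 26: 24 -> 46
Found: False
Comparisons: 2


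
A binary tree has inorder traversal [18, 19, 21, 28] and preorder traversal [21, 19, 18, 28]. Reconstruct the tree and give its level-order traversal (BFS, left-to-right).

Inorder:  [18, 19, 21, 28]
Preorder: [21, 19, 18, 28]
Algorithm: preorder visits root first, so consume preorder in order;
for each root, split the current inorder slice at that value into
left-subtree inorder and right-subtree inorder, then recurse.
Recursive splits:
  root=21; inorder splits into left=[18, 19], right=[28]
  root=19; inorder splits into left=[18], right=[]
  root=18; inorder splits into left=[], right=[]
  root=28; inorder splits into left=[], right=[]
Reconstructed level-order: [21, 19, 28, 18]


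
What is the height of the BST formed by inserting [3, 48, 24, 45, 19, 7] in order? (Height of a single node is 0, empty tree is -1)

Insertion order: [3, 48, 24, 45, 19, 7]
Tree (level-order array): [3, None, 48, 24, None, 19, 45, 7]
Compute height bottom-up (empty subtree = -1):
  height(7) = 1 + max(-1, -1) = 0
  height(19) = 1 + max(0, -1) = 1
  height(45) = 1 + max(-1, -1) = 0
  height(24) = 1 + max(1, 0) = 2
  height(48) = 1 + max(2, -1) = 3
  height(3) = 1 + max(-1, 3) = 4
Height = 4


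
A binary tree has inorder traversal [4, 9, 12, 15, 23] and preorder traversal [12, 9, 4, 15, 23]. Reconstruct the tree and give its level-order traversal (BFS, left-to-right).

Inorder:  [4, 9, 12, 15, 23]
Preorder: [12, 9, 4, 15, 23]
Algorithm: preorder visits root first, so consume preorder in order;
for each root, split the current inorder slice at that value into
left-subtree inorder and right-subtree inorder, then recurse.
Recursive splits:
  root=12; inorder splits into left=[4, 9], right=[15, 23]
  root=9; inorder splits into left=[4], right=[]
  root=4; inorder splits into left=[], right=[]
  root=15; inorder splits into left=[], right=[23]
  root=23; inorder splits into left=[], right=[]
Reconstructed level-order: [12, 9, 15, 4, 23]


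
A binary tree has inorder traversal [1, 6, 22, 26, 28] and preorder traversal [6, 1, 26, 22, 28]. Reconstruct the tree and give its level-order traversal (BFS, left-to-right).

Inorder:  [1, 6, 22, 26, 28]
Preorder: [6, 1, 26, 22, 28]
Algorithm: preorder visits root first, so consume preorder in order;
for each root, split the current inorder slice at that value into
left-subtree inorder and right-subtree inorder, then recurse.
Recursive splits:
  root=6; inorder splits into left=[1], right=[22, 26, 28]
  root=1; inorder splits into left=[], right=[]
  root=26; inorder splits into left=[22], right=[28]
  root=22; inorder splits into left=[], right=[]
  root=28; inorder splits into left=[], right=[]
Reconstructed level-order: [6, 1, 26, 22, 28]


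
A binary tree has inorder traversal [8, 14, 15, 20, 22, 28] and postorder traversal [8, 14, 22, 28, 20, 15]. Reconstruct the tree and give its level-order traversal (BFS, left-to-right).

Inorder:   [8, 14, 15, 20, 22, 28]
Postorder: [8, 14, 22, 28, 20, 15]
Algorithm: postorder visits root last, so walk postorder right-to-left;
each value is the root of the current inorder slice — split it at that
value, recurse on the right subtree first, then the left.
Recursive splits:
  root=15; inorder splits into left=[8, 14], right=[20, 22, 28]
  root=20; inorder splits into left=[], right=[22, 28]
  root=28; inorder splits into left=[22], right=[]
  root=22; inorder splits into left=[], right=[]
  root=14; inorder splits into left=[8], right=[]
  root=8; inorder splits into left=[], right=[]
Reconstructed level-order: [15, 14, 20, 8, 28, 22]


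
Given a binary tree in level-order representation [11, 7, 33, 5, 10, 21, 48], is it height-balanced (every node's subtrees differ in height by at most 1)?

Tree (level-order array): [11, 7, 33, 5, 10, 21, 48]
Definition: a tree is height-balanced if, at every node, |h(left) - h(right)| <= 1 (empty subtree has height -1).
Bottom-up per-node check:
  node 5: h_left=-1, h_right=-1, diff=0 [OK], height=0
  node 10: h_left=-1, h_right=-1, diff=0 [OK], height=0
  node 7: h_left=0, h_right=0, diff=0 [OK], height=1
  node 21: h_left=-1, h_right=-1, diff=0 [OK], height=0
  node 48: h_left=-1, h_right=-1, diff=0 [OK], height=0
  node 33: h_left=0, h_right=0, diff=0 [OK], height=1
  node 11: h_left=1, h_right=1, diff=0 [OK], height=2
All nodes satisfy the balance condition.
Result: Balanced


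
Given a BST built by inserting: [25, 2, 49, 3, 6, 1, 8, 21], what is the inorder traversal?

Tree insertion order: [25, 2, 49, 3, 6, 1, 8, 21]
Tree (level-order array): [25, 2, 49, 1, 3, None, None, None, None, None, 6, None, 8, None, 21]
Inorder traversal: [1, 2, 3, 6, 8, 21, 25, 49]


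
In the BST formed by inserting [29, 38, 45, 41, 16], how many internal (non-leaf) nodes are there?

Tree built from: [29, 38, 45, 41, 16]
Tree (level-order array): [29, 16, 38, None, None, None, 45, 41]
Rule: An internal node has at least one child.
Per-node child counts:
  node 29: 2 child(ren)
  node 16: 0 child(ren)
  node 38: 1 child(ren)
  node 45: 1 child(ren)
  node 41: 0 child(ren)
Matching nodes: [29, 38, 45]
Count of internal (non-leaf) nodes: 3


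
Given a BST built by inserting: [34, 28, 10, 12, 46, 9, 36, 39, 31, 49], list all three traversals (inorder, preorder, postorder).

Tree insertion order: [34, 28, 10, 12, 46, 9, 36, 39, 31, 49]
Tree (level-order array): [34, 28, 46, 10, 31, 36, 49, 9, 12, None, None, None, 39]
Inorder (L, root, R): [9, 10, 12, 28, 31, 34, 36, 39, 46, 49]
Preorder (root, L, R): [34, 28, 10, 9, 12, 31, 46, 36, 39, 49]
Postorder (L, R, root): [9, 12, 10, 31, 28, 39, 36, 49, 46, 34]


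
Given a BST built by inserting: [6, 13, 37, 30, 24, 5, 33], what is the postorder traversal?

Tree insertion order: [6, 13, 37, 30, 24, 5, 33]
Tree (level-order array): [6, 5, 13, None, None, None, 37, 30, None, 24, 33]
Postorder traversal: [5, 24, 33, 30, 37, 13, 6]


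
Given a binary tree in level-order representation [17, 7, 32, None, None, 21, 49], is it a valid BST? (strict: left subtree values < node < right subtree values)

Level-order array: [17, 7, 32, None, None, 21, 49]
Validate using subtree bounds (lo, hi): at each node, require lo < value < hi,
then recurse left with hi=value and right with lo=value.
Preorder trace (stopping at first violation):
  at node 17 with bounds (-inf, +inf): OK
  at node 7 with bounds (-inf, 17): OK
  at node 32 with bounds (17, +inf): OK
  at node 21 with bounds (17, 32): OK
  at node 49 with bounds (32, +inf): OK
No violation found at any node.
Result: Valid BST


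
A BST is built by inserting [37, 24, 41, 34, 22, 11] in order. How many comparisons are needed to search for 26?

Search path for 26: 37 -> 24 -> 34
Found: False
Comparisons: 3


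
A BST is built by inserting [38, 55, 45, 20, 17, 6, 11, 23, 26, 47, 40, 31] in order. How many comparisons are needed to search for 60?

Search path for 60: 38 -> 55
Found: False
Comparisons: 2


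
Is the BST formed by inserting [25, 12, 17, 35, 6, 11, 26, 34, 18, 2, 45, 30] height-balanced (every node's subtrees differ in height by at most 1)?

Tree (level-order array): [25, 12, 35, 6, 17, 26, 45, 2, 11, None, 18, None, 34, None, None, None, None, None, None, None, None, 30]
Definition: a tree is height-balanced if, at every node, |h(left) - h(right)| <= 1 (empty subtree has height -1).
Bottom-up per-node check:
  node 2: h_left=-1, h_right=-1, diff=0 [OK], height=0
  node 11: h_left=-1, h_right=-1, diff=0 [OK], height=0
  node 6: h_left=0, h_right=0, diff=0 [OK], height=1
  node 18: h_left=-1, h_right=-1, diff=0 [OK], height=0
  node 17: h_left=-1, h_right=0, diff=1 [OK], height=1
  node 12: h_left=1, h_right=1, diff=0 [OK], height=2
  node 30: h_left=-1, h_right=-1, diff=0 [OK], height=0
  node 34: h_left=0, h_right=-1, diff=1 [OK], height=1
  node 26: h_left=-1, h_right=1, diff=2 [FAIL (|-1-1|=2 > 1)], height=2
  node 45: h_left=-1, h_right=-1, diff=0 [OK], height=0
  node 35: h_left=2, h_right=0, diff=2 [FAIL (|2-0|=2 > 1)], height=3
  node 25: h_left=2, h_right=3, diff=1 [OK], height=4
Node 26 violates the condition: |-1 - 1| = 2 > 1.
Result: Not balanced


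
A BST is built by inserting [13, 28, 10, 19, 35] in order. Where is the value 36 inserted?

Starting tree (level order): [13, 10, 28, None, None, 19, 35]
Insertion path: 13 -> 28 -> 35
Result: insert 36 as right child of 35
Final tree (level order): [13, 10, 28, None, None, 19, 35, None, None, None, 36]


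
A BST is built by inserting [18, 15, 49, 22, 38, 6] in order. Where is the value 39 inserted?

Starting tree (level order): [18, 15, 49, 6, None, 22, None, None, None, None, 38]
Insertion path: 18 -> 49 -> 22 -> 38
Result: insert 39 as right child of 38
Final tree (level order): [18, 15, 49, 6, None, 22, None, None, None, None, 38, None, 39]


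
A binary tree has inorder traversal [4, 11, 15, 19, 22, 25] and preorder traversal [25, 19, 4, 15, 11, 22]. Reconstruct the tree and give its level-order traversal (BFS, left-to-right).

Inorder:  [4, 11, 15, 19, 22, 25]
Preorder: [25, 19, 4, 15, 11, 22]
Algorithm: preorder visits root first, so consume preorder in order;
for each root, split the current inorder slice at that value into
left-subtree inorder and right-subtree inorder, then recurse.
Recursive splits:
  root=25; inorder splits into left=[4, 11, 15, 19, 22], right=[]
  root=19; inorder splits into left=[4, 11, 15], right=[22]
  root=4; inorder splits into left=[], right=[11, 15]
  root=15; inorder splits into left=[11], right=[]
  root=11; inorder splits into left=[], right=[]
  root=22; inorder splits into left=[], right=[]
Reconstructed level-order: [25, 19, 4, 22, 15, 11]


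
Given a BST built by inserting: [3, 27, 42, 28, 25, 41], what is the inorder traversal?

Tree insertion order: [3, 27, 42, 28, 25, 41]
Tree (level-order array): [3, None, 27, 25, 42, None, None, 28, None, None, 41]
Inorder traversal: [3, 25, 27, 28, 41, 42]


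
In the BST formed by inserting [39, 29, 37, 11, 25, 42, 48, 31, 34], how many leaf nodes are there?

Tree built from: [39, 29, 37, 11, 25, 42, 48, 31, 34]
Tree (level-order array): [39, 29, 42, 11, 37, None, 48, None, 25, 31, None, None, None, None, None, None, 34]
Rule: A leaf has 0 children.
Per-node child counts:
  node 39: 2 child(ren)
  node 29: 2 child(ren)
  node 11: 1 child(ren)
  node 25: 0 child(ren)
  node 37: 1 child(ren)
  node 31: 1 child(ren)
  node 34: 0 child(ren)
  node 42: 1 child(ren)
  node 48: 0 child(ren)
Matching nodes: [25, 34, 48]
Count of leaf nodes: 3


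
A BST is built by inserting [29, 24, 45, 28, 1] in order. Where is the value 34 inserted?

Starting tree (level order): [29, 24, 45, 1, 28]
Insertion path: 29 -> 45
Result: insert 34 as left child of 45
Final tree (level order): [29, 24, 45, 1, 28, 34]


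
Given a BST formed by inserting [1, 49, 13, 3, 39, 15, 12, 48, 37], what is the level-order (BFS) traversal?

Tree insertion order: [1, 49, 13, 3, 39, 15, 12, 48, 37]
Tree (level-order array): [1, None, 49, 13, None, 3, 39, None, 12, 15, 48, None, None, None, 37]
BFS from the root, enqueuing left then right child of each popped node:
  queue [1] -> pop 1, enqueue [49], visited so far: [1]
  queue [49] -> pop 49, enqueue [13], visited so far: [1, 49]
  queue [13] -> pop 13, enqueue [3, 39], visited so far: [1, 49, 13]
  queue [3, 39] -> pop 3, enqueue [12], visited so far: [1, 49, 13, 3]
  queue [39, 12] -> pop 39, enqueue [15, 48], visited so far: [1, 49, 13, 3, 39]
  queue [12, 15, 48] -> pop 12, enqueue [none], visited so far: [1, 49, 13, 3, 39, 12]
  queue [15, 48] -> pop 15, enqueue [37], visited so far: [1, 49, 13, 3, 39, 12, 15]
  queue [48, 37] -> pop 48, enqueue [none], visited so far: [1, 49, 13, 3, 39, 12, 15, 48]
  queue [37] -> pop 37, enqueue [none], visited so far: [1, 49, 13, 3, 39, 12, 15, 48, 37]
Result: [1, 49, 13, 3, 39, 12, 15, 48, 37]


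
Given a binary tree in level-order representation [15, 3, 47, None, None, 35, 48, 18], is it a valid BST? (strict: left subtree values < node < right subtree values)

Level-order array: [15, 3, 47, None, None, 35, 48, 18]
Validate using subtree bounds (lo, hi): at each node, require lo < value < hi,
then recurse left with hi=value and right with lo=value.
Preorder trace (stopping at first violation):
  at node 15 with bounds (-inf, +inf): OK
  at node 3 with bounds (-inf, 15): OK
  at node 47 with bounds (15, +inf): OK
  at node 35 with bounds (15, 47): OK
  at node 18 with bounds (15, 35): OK
  at node 48 with bounds (47, +inf): OK
No violation found at any node.
Result: Valid BST
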